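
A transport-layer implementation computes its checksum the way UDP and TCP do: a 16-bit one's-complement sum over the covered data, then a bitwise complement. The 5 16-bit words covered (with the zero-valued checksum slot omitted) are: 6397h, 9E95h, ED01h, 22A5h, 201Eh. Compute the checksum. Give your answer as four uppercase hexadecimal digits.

CE0D

One's-complement addition (fold any carry out of bit 15 back into bit 0):
  0x6397 + 0x9E95 = 0x1022C → wrap carry → 0x022D
  0x022D + 0xED01 = 0x0EF2E
  0xEF2E + 0x22A5 = 0x111D3 → wrap carry → 0x11D4
  0x11D4 + 0x201E = 0x031F2
One's-complement sum = 0x31F2.
Checksum = ~0x31F2 & 0xFFFF = 0xCE0D.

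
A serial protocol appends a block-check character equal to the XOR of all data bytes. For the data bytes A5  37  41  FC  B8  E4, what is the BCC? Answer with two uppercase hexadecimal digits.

XOR the bytes together:
  start with 0xA5
  0xA5 ⊕ 0x37 = 0x92
  0x92 ⊕ 0x41 = 0xD3
  0xD3 ⊕ 0xFC = 0x2F
  0x2F ⊕ 0xB8 = 0x97
  0x97 ⊕ 0xE4 = 0x73

73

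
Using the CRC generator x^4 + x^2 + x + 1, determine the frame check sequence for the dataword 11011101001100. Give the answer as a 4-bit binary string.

1010

Append 4 zeros: 110111010011000000. Divide by 10111 (XOR where the leading bit is 1):
  pos 0: 11011 XOR 10111 = 01100
  pos 1: 11001 XOR 10111 = 01110
  pos 2: 11100 XOR 10111 = 01011
  pos 3: 10111 XOR 10111 = 00000
  pos 10: 11000 XOR 10111 = 01111
  pos 11: 11110 XOR 10111 = 01001
  pos 12: 10010 XOR 10111 = 00101
Remainder (last 4 bits) = 1010. This is the CRC / FCS.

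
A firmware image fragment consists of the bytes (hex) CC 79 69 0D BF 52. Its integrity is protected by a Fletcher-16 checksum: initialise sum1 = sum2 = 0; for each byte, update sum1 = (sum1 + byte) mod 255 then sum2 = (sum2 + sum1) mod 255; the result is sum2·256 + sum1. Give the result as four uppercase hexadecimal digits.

CACE

Running sums (mod 255):
  after byte 0 (CC): sum1=204, sum2=204
  after byte 1 (79): sum1=70, sum2=19
  after byte 2 (69): sum1=175, sum2=194
  after byte 3 (0D): sum1=188, sum2=127
  after byte 4 (BF): sum1=124, sum2=251
  after byte 5 (52): sum1=206, sum2=202
Checksum = sum2·256 + sum1 = 202·256 + 206 = 51918 = 0xCACE.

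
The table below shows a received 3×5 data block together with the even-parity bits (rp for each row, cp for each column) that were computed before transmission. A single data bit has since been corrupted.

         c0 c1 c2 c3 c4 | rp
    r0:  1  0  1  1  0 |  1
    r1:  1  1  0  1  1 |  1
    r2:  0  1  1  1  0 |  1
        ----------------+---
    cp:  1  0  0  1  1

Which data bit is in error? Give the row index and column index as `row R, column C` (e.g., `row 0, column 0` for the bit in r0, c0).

row 1, column 0

Recompute each row's even parity and compare to rp:
  r0: data parity 1, sent rp 1 → ok
  r1: data parity 0, sent rp 1 → mismatch
  r2: data parity 1, sent rp 1 → ok
Recompute each column's even parity and compare to cp:
  c0: data parity 0, sent cp 1 → mismatch
  c1: data parity 0, sent cp 0 → ok
  c2: data parity 0, sent cp 0 → ok
  c3: data parity 1, sent cp 1 → ok
  c4: data parity 1, sent cp 1 → ok
Exactly one row (r1) and one column (c0) fail → the flipped bit is at their intersection.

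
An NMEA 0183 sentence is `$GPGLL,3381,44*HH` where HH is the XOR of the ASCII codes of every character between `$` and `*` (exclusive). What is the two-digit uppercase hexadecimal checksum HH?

XOR the ASCII codes of the payload characters:
  'G' = 0x47 → acc = 0x47
  'P' = 0x50 → acc = 0x17
  'G' = 0x47 → acc = 0x50
  'L' = 0x4C → acc = 0x1C
  'L' = 0x4C → acc = 0x50
  ',' = 0x2C → acc = 0x7C
  '3' = 0x33 → acc = 0x4F
  '3' = 0x33 → acc = 0x7C
  '8' = 0x38 → acc = 0x44
  '1' = 0x31 → acc = 0x75
  ',' = 0x2C → acc = 0x59
  '4' = 0x34 → acc = 0x6D
  '4' = 0x34 → acc = 0x59
Checksum = 0x59.

59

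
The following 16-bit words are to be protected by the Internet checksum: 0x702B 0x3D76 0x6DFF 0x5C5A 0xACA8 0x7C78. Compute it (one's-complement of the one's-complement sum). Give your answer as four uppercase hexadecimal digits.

5EE3

One's-complement addition (fold any carry out of bit 15 back into bit 0):
  0x702B + 0x3D76 = 0x0ADA1
  0xADA1 + 0x6DFF = 0x11BA0 → wrap carry → 0x1BA1
  0x1BA1 + 0x5C5A = 0x077FB
  0x77FB + 0xACA8 = 0x124A3 → wrap carry → 0x24A4
  0x24A4 + 0x7C78 = 0x0A11C
One's-complement sum = 0xA11C.
Checksum = ~0xA11C & 0xFFFF = 0x5EE3.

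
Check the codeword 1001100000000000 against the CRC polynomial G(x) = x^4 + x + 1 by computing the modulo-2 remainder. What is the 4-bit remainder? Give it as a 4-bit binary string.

0000

Modulo-2 division of 1001100000000000 by 10011:
  pos 0: 10011 XOR 10011 = 00000
Remainder = 0000 (zero — the frame passes the CRC check).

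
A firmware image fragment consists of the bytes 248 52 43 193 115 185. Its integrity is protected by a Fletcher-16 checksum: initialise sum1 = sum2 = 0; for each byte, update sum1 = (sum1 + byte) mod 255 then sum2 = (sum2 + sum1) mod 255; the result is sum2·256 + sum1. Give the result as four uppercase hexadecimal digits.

Running sums (mod 255):
  after byte 0 (248): sum1=248, sum2=248
  after byte 1 (52): sum1=45, sum2=38
  after byte 2 (43): sum1=88, sum2=126
  after byte 3 (193): sum1=26, sum2=152
  after byte 4 (115): sum1=141, sum2=38
  after byte 5 (185): sum1=71, sum2=109
Checksum = sum2·256 + sum1 = 109·256 + 71 = 27975 = 0x6D47.

6D47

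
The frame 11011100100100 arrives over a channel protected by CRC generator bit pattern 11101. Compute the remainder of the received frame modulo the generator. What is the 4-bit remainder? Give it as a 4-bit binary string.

0100

Modulo-2 division of 11011100100100 by 11101:
  pos 0: 11011 XOR 11101 = 00110
  pos 2: 11010 XOR 11101 = 00111
  pos 4: 11101 XOR 11101 = 00000
Remainder = 0100 (nonzero — an error is detected).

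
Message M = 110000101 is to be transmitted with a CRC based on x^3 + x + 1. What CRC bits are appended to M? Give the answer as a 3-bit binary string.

Append 3 zeros: 110000101000. Divide by 1011 (XOR where the leading bit is 1):
  pos 0: 1100 XOR 1011 = 0111
  pos 1: 1110 XOR 1011 = 0101
  pos 2: 1010 XOR 1011 = 0001
  pos 5: 1101 XOR 1011 = 0110
  pos 6: 1100 XOR 1011 = 0111
  pos 7: 1110 XOR 1011 = 0101
  pos 8: 1010 XOR 1011 = 0001
Remainder (last 3 bits) = 001. This is the CRC / FCS.

001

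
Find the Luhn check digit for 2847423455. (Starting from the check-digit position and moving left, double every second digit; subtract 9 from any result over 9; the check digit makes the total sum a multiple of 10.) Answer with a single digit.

7

Partial digits right→left: 5 5 4 3 2 4 7 4 8 2
Double every second digit counting from the check-digit position (so the 1st, 3rd, 5th, ... of the partial from the right).
  doubled (with −9 where >9): 1 8 4 5 7 → sum 25
  kept as-is: 5 3 4 4 2 → sum 18
Total = 25 + 18 = 43.
Check digit = (10 − (43 mod 10)) mod 10 = 7.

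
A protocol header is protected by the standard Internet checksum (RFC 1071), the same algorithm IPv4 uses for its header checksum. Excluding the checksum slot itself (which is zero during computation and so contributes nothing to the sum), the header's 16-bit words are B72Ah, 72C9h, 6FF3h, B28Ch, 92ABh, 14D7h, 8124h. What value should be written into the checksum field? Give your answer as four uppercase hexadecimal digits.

One's-complement addition (fold any carry out of bit 15 back into bit 0):
  0xB72A + 0x72C9 = 0x129F3 → wrap carry → 0x29F4
  0x29F4 + 0x6FF3 = 0x099E7
  0x99E7 + 0xB28C = 0x14C73 → wrap carry → 0x4C74
  0x4C74 + 0x92AB = 0x0DF1F
  0xDF1F + 0x14D7 = 0x0F3F6
  0xF3F6 + 0x8124 = 0x1751A → wrap carry → 0x751B
One's-complement sum = 0x751B.
Checksum = ~0x751B & 0xFFFF = 0x8AE4.

8AE4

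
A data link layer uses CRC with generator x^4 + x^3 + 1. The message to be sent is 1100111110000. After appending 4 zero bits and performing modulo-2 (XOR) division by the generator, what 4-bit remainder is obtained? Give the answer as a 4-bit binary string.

Append 4 zeros: 11001111100000000. Divide by 11001 (XOR where the leading bit is 1):
  pos 0: 11001 XOR 11001 = 00000
  pos 5: 11110 XOR 11001 = 00111
  pos 7: 11100 XOR 11001 = 00101
  pos 9: 10100 XOR 11001 = 01101
  pos 10: 11010 XOR 11001 = 00011
Remainder (last 4 bits) = 1100. This is the CRC / FCS.

1100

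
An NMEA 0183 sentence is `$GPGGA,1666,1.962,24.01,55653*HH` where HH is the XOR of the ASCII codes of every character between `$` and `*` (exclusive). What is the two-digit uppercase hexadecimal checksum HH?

6A

XOR the ASCII codes of the payload characters:
  'G' = 0x47 → acc = 0x47
  'P' = 0x50 → acc = 0x17
  'G' = 0x47 → acc = 0x50
  'G' = 0x47 → acc = 0x17
  'A' = 0x41 → acc = 0x56
  ',' = 0x2C → acc = 0x7A
  '1' = 0x31 → acc = 0x4B
  '6' = 0x36 → acc = 0x7D
  '6' = 0x36 → acc = 0x4B
  '6' = 0x36 → acc = 0x7D
  ',' = 0x2C → acc = 0x51
  '1' = 0x31 → acc = 0x60
  '.' = 0x2E → acc = 0x4E
  '9' = 0x39 → acc = 0x77
  '6' = 0x36 → acc = 0x41
  '2' = 0x32 → acc = 0x73
  ',' = 0x2C → acc = 0x5F
  '2' = 0x32 → acc = 0x6D
  '4' = 0x34 → acc = 0x59
  '.' = 0x2E → acc = 0x77
  '0' = 0x30 → acc = 0x47
  '1' = 0x31 → acc = 0x76
  ',' = 0x2C → acc = 0x5A
  '5' = 0x35 → acc = 0x6F
  '5' = 0x35 → acc = 0x5A
  '6' = 0x36 → acc = 0x6C
  '5' = 0x35 → acc = 0x59
  '3' = 0x33 → acc = 0x6A
Checksum = 0x6A.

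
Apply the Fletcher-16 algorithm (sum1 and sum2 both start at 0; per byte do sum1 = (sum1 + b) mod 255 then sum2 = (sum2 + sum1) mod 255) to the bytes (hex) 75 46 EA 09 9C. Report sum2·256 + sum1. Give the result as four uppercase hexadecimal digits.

D34C

Running sums (mod 255):
  after byte 0 (75): sum1=117, sum2=117
  after byte 1 (46): sum1=187, sum2=49
  after byte 2 (EA): sum1=166, sum2=215
  after byte 3 (09): sum1=175, sum2=135
  after byte 4 (9C): sum1=76, sum2=211
Checksum = sum2·256 + sum1 = 211·256 + 76 = 54092 = 0xD34C.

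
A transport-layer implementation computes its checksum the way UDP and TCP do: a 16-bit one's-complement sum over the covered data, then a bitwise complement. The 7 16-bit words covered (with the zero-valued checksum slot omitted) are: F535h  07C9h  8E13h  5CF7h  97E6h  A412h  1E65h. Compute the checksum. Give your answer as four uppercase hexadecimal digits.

One's-complement addition (fold any carry out of bit 15 back into bit 0):
  0xF535 + 0x07C9 = 0x0FCFE
  0xFCFE + 0x8E13 = 0x18B11 → wrap carry → 0x8B12
  0x8B12 + 0x5CF7 = 0x0E809
  0xE809 + 0x97E6 = 0x17FEF → wrap carry → 0x7FF0
  0x7FF0 + 0xA412 = 0x12402 → wrap carry → 0x2403
  0x2403 + 0x1E65 = 0x04268
One's-complement sum = 0x4268.
Checksum = ~0x4268 & 0xFFFF = 0xBD97.

BD97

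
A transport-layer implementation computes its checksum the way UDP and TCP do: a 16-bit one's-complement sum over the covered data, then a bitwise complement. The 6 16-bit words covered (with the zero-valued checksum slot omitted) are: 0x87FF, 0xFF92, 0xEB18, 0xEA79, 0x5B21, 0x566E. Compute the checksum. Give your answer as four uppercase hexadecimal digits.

One's-complement addition (fold any carry out of bit 15 back into bit 0):
  0x87FF + 0xFF92 = 0x18791 → wrap carry → 0x8792
  0x8792 + 0xEB18 = 0x172AA → wrap carry → 0x72AB
  0x72AB + 0xEA79 = 0x15D24 → wrap carry → 0x5D25
  0x5D25 + 0x5B21 = 0x0B846
  0xB846 + 0x566E = 0x10EB4 → wrap carry → 0x0EB5
One's-complement sum = 0x0EB5.
Checksum = ~0x0EB5 & 0xFFFF = 0xF14A.

F14A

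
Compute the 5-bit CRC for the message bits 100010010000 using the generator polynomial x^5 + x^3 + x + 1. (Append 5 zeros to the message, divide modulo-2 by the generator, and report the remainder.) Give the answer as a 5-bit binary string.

00100

Append 5 zeros: 10001001000000000. Divide by 101011 (XOR where the leading bit is 1):
  pos 0: 100010 XOR 101011 = 001001
  pos 2: 100101 XOR 101011 = 001110
  pos 4: 111000 XOR 101011 = 010011
  pos 5: 100110 XOR 101011 = 001101
  pos 7: 110100 XOR 101011 = 011111
  pos 8: 111110 XOR 101011 = 010101
  pos 9: 101010 XOR 101011 = 000001
Remainder (last 5 bits) = 00100. This is the CRC / FCS.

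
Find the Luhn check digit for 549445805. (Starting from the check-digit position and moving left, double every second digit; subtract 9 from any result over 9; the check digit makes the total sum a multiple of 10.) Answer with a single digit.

1

Partial digits right→left: 5 0 8 5 4 4 9 4 5
Double every second digit counting from the check-digit position (so the 1st, 3rd, 5th, ... of the partial from the right).
  doubled (with −9 where >9): 1 7 8 9 1 → sum 26
  kept as-is: 0 5 4 4 → sum 13
Total = 26 + 13 = 39.
Check digit = (10 − (39 mod 10)) mod 10 = 1.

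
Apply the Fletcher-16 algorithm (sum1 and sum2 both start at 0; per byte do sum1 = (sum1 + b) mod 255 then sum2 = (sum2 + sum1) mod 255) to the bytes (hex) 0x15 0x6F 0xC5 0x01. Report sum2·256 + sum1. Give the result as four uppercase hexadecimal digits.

Running sums (mod 255):
  after byte 0 (0x15): sum1=21, sum2=21
  after byte 1 (0x6F): sum1=132, sum2=153
  after byte 2 (0xC5): sum1=74, sum2=227
  after byte 3 (0x01): sum1=75, sum2=47
Checksum = sum2·256 + sum1 = 47·256 + 75 = 12107 = 0x2F4B.

2F4B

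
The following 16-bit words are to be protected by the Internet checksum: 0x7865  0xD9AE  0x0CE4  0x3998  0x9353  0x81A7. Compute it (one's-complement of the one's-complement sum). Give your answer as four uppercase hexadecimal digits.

5274

One's-complement addition (fold any carry out of bit 15 back into bit 0):
  0x7865 + 0xD9AE = 0x15213 → wrap carry → 0x5214
  0x5214 + 0x0CE4 = 0x05EF8
  0x5EF8 + 0x3998 = 0x09890
  0x9890 + 0x9353 = 0x12BE3 → wrap carry → 0x2BE4
  0x2BE4 + 0x81A7 = 0x0AD8B
One's-complement sum = 0xAD8B.
Checksum = ~0xAD8B & 0xFFFF = 0x5274.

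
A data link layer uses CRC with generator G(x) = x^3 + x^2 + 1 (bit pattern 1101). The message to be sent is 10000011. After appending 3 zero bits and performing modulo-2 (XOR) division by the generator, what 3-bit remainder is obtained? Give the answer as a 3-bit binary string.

Append 3 zeros: 10000011000. Divide by 1101 (XOR where the leading bit is 1):
  pos 0: 1000 XOR 1101 = 0101
  pos 1: 1010 XOR 1101 = 0111
  pos 2: 1110 XOR 1101 = 0011
  pos 4: 1111 XOR 1101 = 0010
  pos 6: 1000 XOR 1101 = 0101
  pos 7: 1010 XOR 1101 = 0111
Remainder (last 3 bits) = 111. This is the CRC / FCS.

111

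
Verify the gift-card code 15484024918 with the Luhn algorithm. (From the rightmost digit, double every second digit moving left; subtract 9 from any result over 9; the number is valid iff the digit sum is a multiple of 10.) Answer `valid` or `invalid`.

From the right, keep odd positions and double even positions (subtract 9 from any doubled value over 9):
  doubled (positions 2,4,...): 2 8 0 7 1 → sum 18
  kept (positions 1,3,...): 8 9 2 4 4 1 → sum 28
Total = 46.
46 mod 10 = 6, so the number is invalid.

invalid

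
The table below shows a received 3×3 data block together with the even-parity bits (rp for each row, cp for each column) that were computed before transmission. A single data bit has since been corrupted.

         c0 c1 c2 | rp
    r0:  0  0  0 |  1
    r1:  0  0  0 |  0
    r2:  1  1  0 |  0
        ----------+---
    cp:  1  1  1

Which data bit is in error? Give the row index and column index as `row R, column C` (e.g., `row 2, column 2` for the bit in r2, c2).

Recompute each row's even parity and compare to rp:
  r0: data parity 0, sent rp 1 → mismatch
  r1: data parity 0, sent rp 0 → ok
  r2: data parity 0, sent rp 0 → ok
Recompute each column's even parity and compare to cp:
  c0: data parity 1, sent cp 1 → ok
  c1: data parity 1, sent cp 1 → ok
  c2: data parity 0, sent cp 1 → mismatch
Exactly one row (r0) and one column (c2) fail → the flipped bit is at their intersection.

row 0, column 2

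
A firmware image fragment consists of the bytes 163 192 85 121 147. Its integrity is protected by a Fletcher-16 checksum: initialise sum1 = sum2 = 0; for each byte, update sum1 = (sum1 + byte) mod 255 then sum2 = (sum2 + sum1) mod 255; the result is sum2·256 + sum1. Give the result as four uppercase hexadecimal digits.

BBC6

Running sums (mod 255):
  after byte 0 (163): sum1=163, sum2=163
  after byte 1 (192): sum1=100, sum2=8
  after byte 2 (85): sum1=185, sum2=193
  after byte 3 (121): sum1=51, sum2=244
  after byte 4 (147): sum1=198, sum2=187
Checksum = sum2·256 + sum1 = 187·256 + 198 = 48070 = 0xBBC6.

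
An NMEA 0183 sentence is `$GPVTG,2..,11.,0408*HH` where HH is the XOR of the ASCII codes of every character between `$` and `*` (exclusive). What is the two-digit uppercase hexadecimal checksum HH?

XOR the ASCII codes of the payload characters:
  'G' = 0x47 → acc = 0x47
  'P' = 0x50 → acc = 0x17
  'V' = 0x56 → acc = 0x41
  'T' = 0x54 → acc = 0x15
  'G' = 0x47 → acc = 0x52
  ',' = 0x2C → acc = 0x7E
  '2' = 0x32 → acc = 0x4C
  '.' = 0x2E → acc = 0x62
  '.' = 0x2E → acc = 0x4C
  ',' = 0x2C → acc = 0x60
  '1' = 0x31 → acc = 0x51
  '1' = 0x31 → acc = 0x60
  '.' = 0x2E → acc = 0x4E
  ',' = 0x2C → acc = 0x62
  '0' = 0x30 → acc = 0x52
  '4' = 0x34 → acc = 0x66
  '0' = 0x30 → acc = 0x56
  '8' = 0x38 → acc = 0x6E
Checksum = 0x6E.

6E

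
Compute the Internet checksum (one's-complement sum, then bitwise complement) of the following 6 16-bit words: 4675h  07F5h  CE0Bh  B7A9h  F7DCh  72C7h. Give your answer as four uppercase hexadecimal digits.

One's-complement addition (fold any carry out of bit 15 back into bit 0):
  0x4675 + 0x07F5 = 0x04E6A
  0x4E6A + 0xCE0B = 0x11C75 → wrap carry → 0x1C76
  0x1C76 + 0xB7A9 = 0x0D41F
  0xD41F + 0xF7DC = 0x1CBFB → wrap carry → 0xCBFC
  0xCBFC + 0x72C7 = 0x13EC3 → wrap carry → 0x3EC4
One's-complement sum = 0x3EC4.
Checksum = ~0x3EC4 & 0xFFFF = 0xC13B.

C13B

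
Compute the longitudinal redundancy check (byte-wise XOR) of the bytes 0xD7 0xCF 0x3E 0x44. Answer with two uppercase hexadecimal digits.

62

XOR the bytes together:
  start with 0xD7
  0xD7 ⊕ 0xCF = 0x18
  0x18 ⊕ 0x3E = 0x26
  0x26 ⊕ 0x44 = 0x62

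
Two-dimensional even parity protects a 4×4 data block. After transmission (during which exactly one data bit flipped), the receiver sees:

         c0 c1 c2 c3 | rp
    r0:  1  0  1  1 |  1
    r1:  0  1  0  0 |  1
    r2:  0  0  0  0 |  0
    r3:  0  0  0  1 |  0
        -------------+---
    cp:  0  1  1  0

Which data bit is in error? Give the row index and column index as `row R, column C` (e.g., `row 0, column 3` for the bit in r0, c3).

Recompute each row's even parity and compare to rp:
  r0: data parity 1, sent rp 1 → ok
  r1: data parity 1, sent rp 1 → ok
  r2: data parity 0, sent rp 0 → ok
  r3: data parity 1, sent rp 0 → mismatch
Recompute each column's even parity and compare to cp:
  c0: data parity 1, sent cp 0 → mismatch
  c1: data parity 1, sent cp 1 → ok
  c2: data parity 1, sent cp 1 → ok
  c3: data parity 0, sent cp 0 → ok
Exactly one row (r3) and one column (c0) fail → the flipped bit is at their intersection.

row 3, column 0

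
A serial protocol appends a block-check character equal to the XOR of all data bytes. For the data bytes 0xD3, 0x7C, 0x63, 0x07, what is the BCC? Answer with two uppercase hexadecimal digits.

XOR the bytes together:
  start with 0xD3
  0xD3 ⊕ 0x7C = 0xAF
  0xAF ⊕ 0x63 = 0xCC
  0xCC ⊕ 0x07 = 0xCB

CB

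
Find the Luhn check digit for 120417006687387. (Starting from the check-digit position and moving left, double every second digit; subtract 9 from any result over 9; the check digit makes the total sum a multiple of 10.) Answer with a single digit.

Partial digits right→left: 7 8 3 7 8 6 6 0 0 7 1 4 0 2 1
Double every second digit counting from the check-digit position (so the 1st, 3rd, 5th, ... of the partial from the right).
  doubled (with −9 where >9): 5 6 7 3 0 2 0 2 → sum 25
  kept as-is: 8 7 6 0 7 4 2 → sum 34
Total = 25 + 34 = 59.
Check digit = (10 − (59 mod 10)) mod 10 = 1.

1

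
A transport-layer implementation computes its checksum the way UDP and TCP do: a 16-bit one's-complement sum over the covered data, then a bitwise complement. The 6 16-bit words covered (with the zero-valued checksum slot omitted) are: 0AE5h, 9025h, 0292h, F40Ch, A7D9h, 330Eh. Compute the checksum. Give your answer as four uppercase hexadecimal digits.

One's-complement addition (fold any carry out of bit 15 back into bit 0):
  0x0AE5 + 0x9025 = 0x09B0A
  0x9B0A + 0x0292 = 0x09D9C
  0x9D9C + 0xF40C = 0x191A8 → wrap carry → 0x91A9
  0x91A9 + 0xA7D9 = 0x13982 → wrap carry → 0x3983
  0x3983 + 0x330E = 0x06C91
One's-complement sum = 0x6C91.
Checksum = ~0x6C91 & 0xFFFF = 0x936E.

936E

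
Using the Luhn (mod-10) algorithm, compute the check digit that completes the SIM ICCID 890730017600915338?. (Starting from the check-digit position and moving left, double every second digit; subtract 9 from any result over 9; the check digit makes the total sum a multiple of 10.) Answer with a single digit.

1

Partial digits right→left: 8 3 3 5 1 9 0 0 6 7 1 0 0 3 7 0 9 8
Double every second digit counting from the check-digit position (so the 1st, 3rd, 5th, ... of the partial from the right).
  doubled (with −9 where >9): 7 6 2 0 3 2 0 5 9 → sum 34
  kept as-is: 3 5 9 0 7 0 3 0 8 → sum 35
Total = 34 + 35 = 69.
Check digit = (10 − (69 mod 10)) mod 10 = 1.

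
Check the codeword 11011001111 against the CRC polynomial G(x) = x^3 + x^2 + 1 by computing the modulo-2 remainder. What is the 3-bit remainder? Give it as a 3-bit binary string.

Modulo-2 division of 11011001111 by 1101:
  pos 0: 1101 XOR 1101 = 0000
  pos 4: 1001 XOR 1101 = 0100
  pos 5: 1001 XOR 1101 = 0100
  pos 6: 1001 XOR 1101 = 0100
  pos 7: 1001 XOR 1101 = 0100
Remainder = 100 (nonzero — an error is detected).

100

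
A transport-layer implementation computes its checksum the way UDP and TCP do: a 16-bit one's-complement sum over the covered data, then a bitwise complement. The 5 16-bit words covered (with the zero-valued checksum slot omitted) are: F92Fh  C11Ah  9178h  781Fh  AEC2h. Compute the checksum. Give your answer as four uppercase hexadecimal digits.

8D5A

One's-complement addition (fold any carry out of bit 15 back into bit 0):
  0xF92F + 0xC11A = 0x1BA49 → wrap carry → 0xBA4A
  0xBA4A + 0x9178 = 0x14BC2 → wrap carry → 0x4BC3
  0x4BC3 + 0x781F = 0x0C3E2
  0xC3E2 + 0xAEC2 = 0x172A4 → wrap carry → 0x72A5
One's-complement sum = 0x72A5.
Checksum = ~0x72A5 & 0xFFFF = 0x8D5A.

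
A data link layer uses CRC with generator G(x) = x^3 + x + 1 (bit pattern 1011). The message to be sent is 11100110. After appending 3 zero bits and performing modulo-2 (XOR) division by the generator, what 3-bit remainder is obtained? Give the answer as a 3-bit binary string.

100

Append 3 zeros: 11100110000. Divide by 1011 (XOR where the leading bit is 1):
  pos 0: 1110 XOR 1011 = 0101
  pos 1: 1010 XOR 1011 = 0001
  pos 4: 1110 XOR 1011 = 0101
  pos 5: 1010 XOR 1011 = 0001
Remainder (last 3 bits) = 100. This is the CRC / FCS.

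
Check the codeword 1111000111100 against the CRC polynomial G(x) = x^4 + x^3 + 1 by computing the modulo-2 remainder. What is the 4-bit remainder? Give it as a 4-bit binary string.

1111

Modulo-2 division of 1111000111100 by 11001:
  pos 0: 11110 XOR 11001 = 00111
  pos 2: 11100 XOR 11001 = 00101
  pos 4: 10111 XOR 11001 = 01110
  pos 5: 11101 XOR 11001 = 00100
  pos 7: 10010 XOR 11001 = 01011
  pos 8: 10110 XOR 11001 = 01111
Remainder = 1111 (nonzero — an error is detected).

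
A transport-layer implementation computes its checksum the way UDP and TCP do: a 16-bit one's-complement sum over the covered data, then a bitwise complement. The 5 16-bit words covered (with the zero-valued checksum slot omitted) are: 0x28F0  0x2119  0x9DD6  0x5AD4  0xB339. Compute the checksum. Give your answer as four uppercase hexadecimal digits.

0A12

One's-complement addition (fold any carry out of bit 15 back into bit 0):
  0x28F0 + 0x2119 = 0x04A09
  0x4A09 + 0x9DD6 = 0x0E7DF
  0xE7DF + 0x5AD4 = 0x142B3 → wrap carry → 0x42B4
  0x42B4 + 0xB339 = 0x0F5ED
One's-complement sum = 0xF5ED.
Checksum = ~0xF5ED & 0xFFFF = 0x0A12.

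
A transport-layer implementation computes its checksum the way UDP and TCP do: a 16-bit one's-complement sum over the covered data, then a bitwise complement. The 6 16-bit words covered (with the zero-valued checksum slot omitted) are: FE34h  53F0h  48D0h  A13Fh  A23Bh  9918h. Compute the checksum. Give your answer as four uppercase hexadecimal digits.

8876

One's-complement addition (fold any carry out of bit 15 back into bit 0):
  0xFE34 + 0x53F0 = 0x15224 → wrap carry → 0x5225
  0x5225 + 0x48D0 = 0x09AF5
  0x9AF5 + 0xA13F = 0x13C34 → wrap carry → 0x3C35
  0x3C35 + 0xA23B = 0x0DE70
  0xDE70 + 0x9918 = 0x17788 → wrap carry → 0x7789
One's-complement sum = 0x7789.
Checksum = ~0x7789 & 0xFFFF = 0x8876.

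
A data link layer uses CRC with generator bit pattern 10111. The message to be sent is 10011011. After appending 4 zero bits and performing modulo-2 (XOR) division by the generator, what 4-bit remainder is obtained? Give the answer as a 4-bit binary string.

1101

Append 4 zeros: 100110110000. Divide by 10111 (XOR where the leading bit is 1):
  pos 0: 10011 XOR 10111 = 00100
  pos 2: 10001 XOR 10111 = 00110
  pos 4: 11010 XOR 10111 = 01101
  pos 5: 11010 XOR 10111 = 01101
  pos 6: 11010 XOR 10111 = 01101
  pos 7: 11010 XOR 10111 = 01101
Remainder (last 4 bits) = 1101. This is the CRC / FCS.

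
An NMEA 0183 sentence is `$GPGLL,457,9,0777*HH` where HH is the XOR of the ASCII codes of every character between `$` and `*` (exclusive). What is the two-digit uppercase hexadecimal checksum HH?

XOR the ASCII codes of the payload characters:
  'G' = 0x47 → acc = 0x47
  'P' = 0x50 → acc = 0x17
  'G' = 0x47 → acc = 0x50
  'L' = 0x4C → acc = 0x1C
  'L' = 0x4C → acc = 0x50
  ',' = 0x2C → acc = 0x7C
  '4' = 0x34 → acc = 0x48
  '5' = 0x35 → acc = 0x7D
  '7' = 0x37 → acc = 0x4A
  ',' = 0x2C → acc = 0x66
  '9' = 0x39 → acc = 0x5F
  ',' = 0x2C → acc = 0x73
  '0' = 0x30 → acc = 0x43
  '7' = 0x37 → acc = 0x74
  '7' = 0x37 → acc = 0x43
  '7' = 0x37 → acc = 0x74
Checksum = 0x74.

74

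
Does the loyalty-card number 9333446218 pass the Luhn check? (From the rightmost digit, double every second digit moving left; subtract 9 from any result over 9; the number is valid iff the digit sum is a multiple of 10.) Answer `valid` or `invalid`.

From the right, keep odd positions and double even positions (subtract 9 from any doubled value over 9):
  doubled (positions 2,4,...): 2 3 8 6 9 → sum 28
  kept (positions 1,3,...): 8 2 4 3 3 → sum 20
Total = 48.
48 mod 10 = 8, so the number is invalid.

invalid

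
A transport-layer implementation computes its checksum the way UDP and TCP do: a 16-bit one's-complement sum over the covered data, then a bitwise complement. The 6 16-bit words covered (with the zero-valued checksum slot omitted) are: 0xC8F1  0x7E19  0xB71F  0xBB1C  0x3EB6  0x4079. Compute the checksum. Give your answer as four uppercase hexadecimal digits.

One's-complement addition (fold any carry out of bit 15 back into bit 0):
  0xC8F1 + 0x7E19 = 0x1470A → wrap carry → 0x470B
  0x470B + 0xB71F = 0x0FE2A
  0xFE2A + 0xBB1C = 0x1B946 → wrap carry → 0xB947
  0xB947 + 0x3EB6 = 0x0F7FD
  0xF7FD + 0x4079 = 0x13876 → wrap carry → 0x3877
One's-complement sum = 0x3877.
Checksum = ~0x3877 & 0xFFFF = 0xC788.

C788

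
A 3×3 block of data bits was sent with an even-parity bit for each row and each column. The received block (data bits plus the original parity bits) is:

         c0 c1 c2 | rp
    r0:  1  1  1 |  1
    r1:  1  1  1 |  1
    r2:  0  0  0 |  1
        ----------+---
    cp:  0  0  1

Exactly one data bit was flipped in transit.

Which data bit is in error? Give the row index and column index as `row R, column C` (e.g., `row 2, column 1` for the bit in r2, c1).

row 2, column 2

Recompute each row's even parity and compare to rp:
  r0: data parity 1, sent rp 1 → ok
  r1: data parity 1, sent rp 1 → ok
  r2: data parity 0, sent rp 1 → mismatch
Recompute each column's even parity and compare to cp:
  c0: data parity 0, sent cp 0 → ok
  c1: data parity 0, sent cp 0 → ok
  c2: data parity 0, sent cp 1 → mismatch
Exactly one row (r2) and one column (c2) fail → the flipped bit is at their intersection.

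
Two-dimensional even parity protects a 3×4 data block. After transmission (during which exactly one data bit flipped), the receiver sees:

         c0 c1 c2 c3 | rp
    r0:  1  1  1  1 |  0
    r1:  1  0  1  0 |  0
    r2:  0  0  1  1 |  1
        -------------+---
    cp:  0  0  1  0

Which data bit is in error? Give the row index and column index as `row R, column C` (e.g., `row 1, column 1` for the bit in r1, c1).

row 2, column 1

Recompute each row's even parity and compare to rp:
  r0: data parity 0, sent rp 0 → ok
  r1: data parity 0, sent rp 0 → ok
  r2: data parity 0, sent rp 1 → mismatch
Recompute each column's even parity and compare to cp:
  c0: data parity 0, sent cp 0 → ok
  c1: data parity 1, sent cp 0 → mismatch
  c2: data parity 1, sent cp 1 → ok
  c3: data parity 0, sent cp 0 → ok
Exactly one row (r2) and one column (c1) fail → the flipped bit is at their intersection.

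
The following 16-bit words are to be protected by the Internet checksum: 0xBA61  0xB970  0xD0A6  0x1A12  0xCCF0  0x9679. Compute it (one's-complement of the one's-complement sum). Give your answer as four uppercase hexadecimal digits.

3E0A

One's-complement addition (fold any carry out of bit 15 back into bit 0):
  0xBA61 + 0xB970 = 0x173D1 → wrap carry → 0x73D2
  0x73D2 + 0xD0A6 = 0x14478 → wrap carry → 0x4479
  0x4479 + 0x1A12 = 0x05E8B
  0x5E8B + 0xCCF0 = 0x12B7B → wrap carry → 0x2B7C
  0x2B7C + 0x9679 = 0x0C1F5
One's-complement sum = 0xC1F5.
Checksum = ~0xC1F5 & 0xFFFF = 0x3E0A.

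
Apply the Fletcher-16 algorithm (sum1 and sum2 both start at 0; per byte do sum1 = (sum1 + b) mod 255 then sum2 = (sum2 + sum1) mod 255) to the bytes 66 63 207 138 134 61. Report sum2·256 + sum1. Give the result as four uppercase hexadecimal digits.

Running sums (mod 255):
  after byte 0 (66): sum1=66, sum2=66
  after byte 1 (63): sum1=129, sum2=195
  after byte 2 (207): sum1=81, sum2=21
  after byte 3 (138): sum1=219, sum2=240
  after byte 4 (134): sum1=98, sum2=83
  after byte 5 (61): sum1=159, sum2=242
Checksum = sum2·256 + sum1 = 242·256 + 159 = 62111 = 0xF29F.

F29F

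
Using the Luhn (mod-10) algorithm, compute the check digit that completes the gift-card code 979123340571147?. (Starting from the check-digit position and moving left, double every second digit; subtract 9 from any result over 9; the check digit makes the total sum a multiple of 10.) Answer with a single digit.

Partial digits right→left: 7 4 1 1 7 5 0 4 3 3 2 1 9 7 9
Double every second digit counting from the check-digit position (so the 1st, 3rd, 5th, ... of the partial from the right).
  doubled (with −9 where >9): 5 2 5 0 6 4 9 9 → sum 40
  kept as-is: 4 1 5 4 3 1 7 → sum 25
Total = 40 + 25 = 65.
Check digit = (10 − (65 mod 10)) mod 10 = 5.

5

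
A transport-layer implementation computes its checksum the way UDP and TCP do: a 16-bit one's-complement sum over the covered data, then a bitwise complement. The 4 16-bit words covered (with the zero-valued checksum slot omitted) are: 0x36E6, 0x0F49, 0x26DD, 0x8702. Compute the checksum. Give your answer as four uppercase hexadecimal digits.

0BF1

One's-complement addition (fold any carry out of bit 15 back into bit 0):
  0x36E6 + 0x0F49 = 0x0462F
  0x462F + 0x26DD = 0x06D0C
  0x6D0C + 0x8702 = 0x0F40E
One's-complement sum = 0xF40E.
Checksum = ~0xF40E & 0xFFFF = 0x0BF1.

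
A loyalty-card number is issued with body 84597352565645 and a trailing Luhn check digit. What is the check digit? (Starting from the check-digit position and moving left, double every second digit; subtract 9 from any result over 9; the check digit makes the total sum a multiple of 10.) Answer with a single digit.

7

Partial digits right→left: 5 4 6 5 6 5 2 5 3 7 9 5 4 8
Double every second digit counting from the check-digit position (so the 1st, 3rd, 5th, ... of the partial from the right).
  doubled (with −9 where >9): 1 3 3 4 6 9 8 → sum 34
  kept as-is: 4 5 5 5 7 5 8 → sum 39
Total = 34 + 39 = 73.
Check digit = (10 − (73 mod 10)) mod 10 = 7.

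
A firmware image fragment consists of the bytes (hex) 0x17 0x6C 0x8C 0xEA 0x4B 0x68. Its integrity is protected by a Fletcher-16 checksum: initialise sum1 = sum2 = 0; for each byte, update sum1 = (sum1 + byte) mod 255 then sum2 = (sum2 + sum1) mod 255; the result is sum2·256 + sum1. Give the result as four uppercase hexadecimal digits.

Running sums (mod 255):
  after byte 0 (0x17): sum1=23, sum2=23
  after byte 1 (0x6C): sum1=131, sum2=154
  after byte 2 (0x8C): sum1=16, sum2=170
  after byte 3 (0xEA): sum1=250, sum2=165
  after byte 4 (0x4B): sum1=70, sum2=235
  after byte 5 (0x68): sum1=174, sum2=154
Checksum = sum2·256 + sum1 = 154·256 + 174 = 39598 = 0x9AAE.

9AAE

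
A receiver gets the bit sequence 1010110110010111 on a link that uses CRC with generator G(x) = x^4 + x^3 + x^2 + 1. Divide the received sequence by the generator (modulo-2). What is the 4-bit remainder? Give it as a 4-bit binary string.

Modulo-2 division of 1010110110010111 by 11101:
  pos 0: 10101 XOR 11101 = 01000
  pos 1: 10001 XOR 11101 = 01100
  pos 2: 11000 XOR 11101 = 00101
  pos 4: 10111 XOR 11101 = 01010
  pos 5: 10100 XOR 11101 = 01001
  pos 6: 10010 XOR 11101 = 01111
  pos 7: 11111 XOR 11101 = 00010
  pos 10: 10011 XOR 11101 = 01110
  pos 11: 11101 XOR 11101 = 00000
Remainder = 0000 (zero — the frame passes the CRC check).

0000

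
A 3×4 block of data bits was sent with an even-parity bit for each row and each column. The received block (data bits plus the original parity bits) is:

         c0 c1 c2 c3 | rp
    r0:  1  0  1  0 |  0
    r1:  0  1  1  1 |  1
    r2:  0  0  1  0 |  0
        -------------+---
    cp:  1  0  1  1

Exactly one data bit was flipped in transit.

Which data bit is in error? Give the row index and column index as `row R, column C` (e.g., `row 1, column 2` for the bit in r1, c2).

Recompute each row's even parity and compare to rp:
  r0: data parity 0, sent rp 0 → ok
  r1: data parity 1, sent rp 1 → ok
  r2: data parity 1, sent rp 0 → mismatch
Recompute each column's even parity and compare to cp:
  c0: data parity 1, sent cp 1 → ok
  c1: data parity 1, sent cp 0 → mismatch
  c2: data parity 1, sent cp 1 → ok
  c3: data parity 1, sent cp 1 → ok
Exactly one row (r2) and one column (c1) fail → the flipped bit is at their intersection.

row 2, column 1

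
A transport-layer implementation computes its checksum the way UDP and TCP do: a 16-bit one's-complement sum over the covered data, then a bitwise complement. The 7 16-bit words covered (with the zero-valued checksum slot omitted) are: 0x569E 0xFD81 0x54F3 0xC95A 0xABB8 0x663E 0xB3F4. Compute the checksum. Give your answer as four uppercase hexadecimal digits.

C7A5

One's-complement addition (fold any carry out of bit 15 back into bit 0):
  0x569E + 0xFD81 = 0x1541F → wrap carry → 0x5420
  0x5420 + 0x54F3 = 0x0A913
  0xA913 + 0xC95A = 0x1726D → wrap carry → 0x726E
  0x726E + 0xABB8 = 0x11E26 → wrap carry → 0x1E27
  0x1E27 + 0x663E = 0x08465
  0x8465 + 0xB3F4 = 0x13859 → wrap carry → 0x385A
One's-complement sum = 0x385A.
Checksum = ~0x385A & 0xFFFF = 0xC7A5.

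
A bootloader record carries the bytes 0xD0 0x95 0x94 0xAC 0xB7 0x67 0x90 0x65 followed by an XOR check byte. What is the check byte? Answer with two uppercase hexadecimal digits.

58

XOR the bytes together:
  start with 0xD0
  0xD0 ⊕ 0x95 = 0x45
  0x45 ⊕ 0x94 = 0xD1
  0xD1 ⊕ 0xAC = 0x7D
  0x7D ⊕ 0xB7 = 0xCA
  0xCA ⊕ 0x67 = 0xAD
  0xAD ⊕ 0x90 = 0x3D
  0x3D ⊕ 0x65 = 0x58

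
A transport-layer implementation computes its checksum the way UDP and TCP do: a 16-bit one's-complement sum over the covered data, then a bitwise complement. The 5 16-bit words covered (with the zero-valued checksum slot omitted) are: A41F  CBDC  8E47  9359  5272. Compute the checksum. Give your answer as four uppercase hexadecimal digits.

1BF0

One's-complement addition (fold any carry out of bit 15 back into bit 0):
  0xA41F + 0xCBDC = 0x16FFB → wrap carry → 0x6FFC
  0x6FFC + 0x8E47 = 0x0FE43
  0xFE43 + 0x9359 = 0x1919C → wrap carry → 0x919D
  0x919D + 0x5272 = 0x0E40F
One's-complement sum = 0xE40F.
Checksum = ~0xE40F & 0xFFFF = 0x1BF0.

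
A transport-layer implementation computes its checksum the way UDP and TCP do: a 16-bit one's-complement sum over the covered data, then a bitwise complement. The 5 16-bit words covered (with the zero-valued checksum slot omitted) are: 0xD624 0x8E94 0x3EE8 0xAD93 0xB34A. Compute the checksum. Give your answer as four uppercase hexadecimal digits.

One's-complement addition (fold any carry out of bit 15 back into bit 0):
  0xD624 + 0x8E94 = 0x164B8 → wrap carry → 0x64B9
  0x64B9 + 0x3EE8 = 0x0A3A1
  0xA3A1 + 0xAD93 = 0x15134 → wrap carry → 0x5135
  0x5135 + 0xB34A = 0x1047F → wrap carry → 0x0480
One's-complement sum = 0x0480.
Checksum = ~0x0480 & 0xFFFF = 0xFB7F.

FB7F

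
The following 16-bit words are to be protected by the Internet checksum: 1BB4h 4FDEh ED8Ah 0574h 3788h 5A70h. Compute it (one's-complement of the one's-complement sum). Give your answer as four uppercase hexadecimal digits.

0F76

One's-complement addition (fold any carry out of bit 15 back into bit 0):
  0x1BB4 + 0x4FDE = 0x06B92
  0x6B92 + 0xED8A = 0x1591C → wrap carry → 0x591D
  0x591D + 0x0574 = 0x05E91
  0x5E91 + 0x3788 = 0x09619
  0x9619 + 0x5A70 = 0x0F089
One's-complement sum = 0xF089.
Checksum = ~0xF089 & 0xFFFF = 0x0F76.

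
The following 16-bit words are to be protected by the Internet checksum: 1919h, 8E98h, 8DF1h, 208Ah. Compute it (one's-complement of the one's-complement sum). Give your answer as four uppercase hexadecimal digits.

A9D2

One's-complement addition (fold any carry out of bit 15 back into bit 0):
  0x1919 + 0x8E98 = 0x0A7B1
  0xA7B1 + 0x8DF1 = 0x135A2 → wrap carry → 0x35A3
  0x35A3 + 0x208A = 0x0562D
One's-complement sum = 0x562D.
Checksum = ~0x562D & 0xFFFF = 0xA9D2.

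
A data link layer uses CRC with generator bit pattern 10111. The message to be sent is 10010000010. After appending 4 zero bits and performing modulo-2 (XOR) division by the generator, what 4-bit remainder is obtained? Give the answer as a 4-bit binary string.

1000

Append 4 zeros: 100100000100000. Divide by 10111 (XOR where the leading bit is 1):
  pos 0: 10010 XOR 10111 = 00101
  pos 2: 10100 XOR 10111 = 00011
  pos 5: 11001 XOR 10111 = 01110
  pos 6: 11100 XOR 10111 = 01011
  pos 7: 10110 XOR 10111 = 00001
Remainder (last 4 bits) = 1000. This is the CRC / FCS.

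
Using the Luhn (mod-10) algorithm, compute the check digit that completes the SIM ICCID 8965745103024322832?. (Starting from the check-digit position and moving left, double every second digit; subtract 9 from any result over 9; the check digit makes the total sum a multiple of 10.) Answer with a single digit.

9

Partial digits right→left: 2 3 8 2 2 3 4 2 0 3 0 1 5 4 7 5 6 9 8
Double every second digit counting from the check-digit position (so the 1st, 3rd, 5th, ... of the partial from the right).
  doubled (with −9 where >9): 4 7 4 8 0 0 1 5 3 7 → sum 39
  kept as-is: 3 2 3 2 3 1 4 5 9 → sum 32
Total = 39 + 32 = 71.
Check digit = (10 − (71 mod 10)) mod 10 = 9.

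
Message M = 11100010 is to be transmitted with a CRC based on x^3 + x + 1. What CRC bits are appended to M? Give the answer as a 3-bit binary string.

Append 3 zeros: 11100010000. Divide by 1011 (XOR where the leading bit is 1):
  pos 0: 1110 XOR 1011 = 0101
  pos 1: 1010 XOR 1011 = 0001
  pos 4: 1010 XOR 1011 = 0001
  pos 7: 1000 XOR 1011 = 0011
Remainder (last 3 bits) = 011. This is the CRC / FCS.

011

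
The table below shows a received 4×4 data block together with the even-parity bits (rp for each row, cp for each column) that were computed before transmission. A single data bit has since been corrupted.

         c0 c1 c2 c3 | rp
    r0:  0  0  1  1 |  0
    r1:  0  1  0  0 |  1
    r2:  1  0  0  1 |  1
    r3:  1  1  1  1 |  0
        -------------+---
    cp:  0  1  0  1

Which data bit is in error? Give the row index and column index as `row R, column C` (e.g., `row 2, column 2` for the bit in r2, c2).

row 2, column 1

Recompute each row's even parity and compare to rp:
  r0: data parity 0, sent rp 0 → ok
  r1: data parity 1, sent rp 1 → ok
  r2: data parity 0, sent rp 1 → mismatch
  r3: data parity 0, sent rp 0 → ok
Recompute each column's even parity and compare to cp:
  c0: data parity 0, sent cp 0 → ok
  c1: data parity 0, sent cp 1 → mismatch
  c2: data parity 0, sent cp 0 → ok
  c3: data parity 1, sent cp 1 → ok
Exactly one row (r2) and one column (c1) fail → the flipped bit is at their intersection.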